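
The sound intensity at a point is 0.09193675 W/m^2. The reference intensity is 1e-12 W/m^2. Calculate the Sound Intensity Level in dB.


Given values:
  I = 0.09193675 W/m^2
  I_ref = 1e-12 W/m^2
Formula: SIL = 10 * log10(I / I_ref)
Compute ratio: I / I_ref = 91936750000
Compute log10: log10(91936750000) = 10.963489
Multiply: SIL = 10 * 10.963489 = 109.63

109.63 dB


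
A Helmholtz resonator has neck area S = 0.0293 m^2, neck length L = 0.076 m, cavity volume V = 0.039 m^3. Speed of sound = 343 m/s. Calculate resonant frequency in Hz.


Given values:
  S = 0.0293 m^2, L = 0.076 m, V = 0.039 m^3, c = 343 m/s
Formula: f = (c / (2*pi)) * sqrt(S / (V * L))
Compute V * L = 0.039 * 0.076 = 0.002964
Compute S / (V * L) = 0.0293 / 0.002964 = 9.8853
Compute sqrt(9.8853) = 3.14409
Compute c / (2*pi) = 343 / 6.283185 = 54.590148
f = 54.590148 * 3.14409 = 171.64

171.64 Hz


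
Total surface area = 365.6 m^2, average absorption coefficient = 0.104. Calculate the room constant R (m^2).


Given values:
  S = 365.6 m^2, alpha = 0.104
Formula: R = S * alpha / (1 - alpha)
Numerator: 365.6 * 0.104 = 38.0224
Denominator: 1 - 0.104 = 0.896
R = 38.0224 / 0.896 = 42.44

42.44 m^2


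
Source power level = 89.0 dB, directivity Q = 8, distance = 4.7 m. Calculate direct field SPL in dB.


Given values:
  Lw = 89.0 dB, Q = 8, r = 4.7 m
Formula: SPL = Lw + 10 * log10(Q / (4 * pi * r^2))
Compute 4 * pi * r^2 = 4 * pi * 4.7^2 = 277.5911
Compute Q / denom = 8 / 277.5911 = 0.02881937
Compute 10 * log10(0.02881937) = -15.4032
SPL = 89.0 + (-15.4032) = 73.6

73.6 dB


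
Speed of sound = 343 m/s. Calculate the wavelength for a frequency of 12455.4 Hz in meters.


Given values:
  c = 343 m/s, f = 12455.4 Hz
Formula: lambda = c / f
lambda = 343 / 12455.4
lambda = 0.0275

0.0275 m


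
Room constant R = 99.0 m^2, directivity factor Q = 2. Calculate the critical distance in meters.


Given values:
  R = 99.0 m^2, Q = 2
Formula: d_c = 0.141 * sqrt(Q * R)
Compute Q * R = 2 * 99.0 = 198.0
Compute sqrt(198.0) = 14.0712
d_c = 0.141 * 14.0712 = 1.984

1.984 m


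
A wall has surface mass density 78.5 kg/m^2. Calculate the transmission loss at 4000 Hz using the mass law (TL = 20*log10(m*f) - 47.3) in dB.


Given values:
  m = 78.5 kg/m^2, f = 4000 Hz
Formula: TL = 20 * log10(m * f) - 47.3
Compute m * f = 78.5 * 4000 = 314000.0
Compute log10(314000.0) = 5.49693
Compute 20 * 5.49693 = 109.9386
TL = 109.9386 - 47.3 = 62.64

62.64 dB


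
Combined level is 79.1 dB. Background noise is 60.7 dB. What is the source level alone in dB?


Given values:
  L_total = 79.1 dB, L_bg = 60.7 dB
Formula: L_source = 10 * log10(10^(L_total/10) - 10^(L_bg/10))
Convert to linear:
  10^(79.1/10) = 81283051.6164
  10^(60.7/10) = 1174897.5549
Difference: 81283051.6164 - 1174897.5549 = 80108154.0615
L_source = 10 * log10(80108154.0615) = 79.04

79.04 dB


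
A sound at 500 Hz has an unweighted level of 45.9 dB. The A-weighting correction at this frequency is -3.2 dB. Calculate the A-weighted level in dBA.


Given values:
  SPL = 45.9 dB
  A-weighting at 500 Hz = -3.2 dB
Formula: L_A = SPL + A_weight
L_A = 45.9 + (-3.2)
L_A = 42.7

42.7 dBA


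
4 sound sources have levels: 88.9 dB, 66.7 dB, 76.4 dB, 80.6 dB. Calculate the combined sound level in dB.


Formula: L_total = 10 * log10( sum(10^(Li/10)) )
  Source 1: 10^(88.9/10) = 776247116.6287
  Source 2: 10^(66.7/10) = 4677351.4129
  Source 3: 10^(76.4/10) = 43651583.224
  Source 4: 10^(80.6/10) = 114815362.1497
Sum of linear values = 939391413.4153
L_total = 10 * log10(939391413.4153) = 89.73

89.73 dB


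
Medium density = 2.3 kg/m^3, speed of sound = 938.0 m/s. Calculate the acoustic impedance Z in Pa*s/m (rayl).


Given values:
  rho = 2.3 kg/m^3
  c = 938.0 m/s
Formula: Z = rho * c
Z = 2.3 * 938.0
Z = 2157.4

2157.4 rayl


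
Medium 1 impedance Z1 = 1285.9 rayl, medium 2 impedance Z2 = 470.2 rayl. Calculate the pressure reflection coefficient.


Given values:
  Z1 = 1285.9 rayl, Z2 = 470.2 rayl
Formula: R = (Z2 - Z1) / (Z2 + Z1)
Numerator: Z2 - Z1 = 470.2 - 1285.9 = -815.7
Denominator: Z2 + Z1 = 470.2 + 1285.9 = 1756.1
R = -815.7 / 1756.1 = -0.4645

-0.4645


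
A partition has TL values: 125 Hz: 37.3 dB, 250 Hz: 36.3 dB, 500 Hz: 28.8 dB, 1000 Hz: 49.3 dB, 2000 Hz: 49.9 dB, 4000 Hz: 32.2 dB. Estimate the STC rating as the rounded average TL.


Given TL values at each frequency:
  125 Hz: 37.3 dB
  250 Hz: 36.3 dB
  500 Hz: 28.8 dB
  1000 Hz: 49.3 dB
  2000 Hz: 49.9 dB
  4000 Hz: 32.2 dB
Formula: STC ~ round(average of TL values)
Sum = 37.3 + 36.3 + 28.8 + 49.3 + 49.9 + 32.2 = 233.8
Average = 233.8 / 6 = 38.97
Rounded: 39

39


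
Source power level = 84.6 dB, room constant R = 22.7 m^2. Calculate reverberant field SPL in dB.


Given values:
  Lw = 84.6 dB, R = 22.7 m^2
Formula: SPL = Lw + 10 * log10(4 / R)
Compute 4 / R = 4 / 22.7 = 0.176211
Compute 10 * log10(0.176211) = -7.5397
SPL = 84.6 + (-7.5397) = 77.06

77.06 dB


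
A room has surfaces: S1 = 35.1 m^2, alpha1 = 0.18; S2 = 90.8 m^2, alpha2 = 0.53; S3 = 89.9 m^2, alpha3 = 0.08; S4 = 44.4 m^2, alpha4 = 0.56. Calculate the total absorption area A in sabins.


Given surfaces:
  Surface 1: 35.1 * 0.18 = 6.318
  Surface 2: 90.8 * 0.53 = 48.124
  Surface 3: 89.9 * 0.08 = 7.192
  Surface 4: 44.4 * 0.56 = 24.864
Formula: A = sum(Si * alpha_i)
A = 6.318 + 48.124 + 7.192 + 24.864
A = 86.5

86.5 sabins


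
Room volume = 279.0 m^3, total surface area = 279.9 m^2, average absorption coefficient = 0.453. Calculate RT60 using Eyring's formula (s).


Given values:
  V = 279.0 m^3, S = 279.9 m^2, alpha = 0.453
Formula: RT60 = 0.161 * V / (-S * ln(1 - alpha))
Compute ln(1 - 0.453) = ln(0.547) = -0.603306
Denominator: -279.9 * -0.603306 = 168.8653
Numerator: 0.161 * 279.0 = 44.919
RT60 = 44.919 / 168.8653 = 0.266

0.266 s


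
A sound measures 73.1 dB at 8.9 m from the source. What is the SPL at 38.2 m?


Given values:
  SPL1 = 73.1 dB, r1 = 8.9 m, r2 = 38.2 m
Formula: SPL2 = SPL1 - 20 * log10(r2 / r1)
Compute ratio: r2 / r1 = 38.2 / 8.9 = 4.2921
Compute log10: log10(4.2921) = 0.63267
Compute drop: 20 * 0.63267 = 12.6534
SPL2 = 73.1 - 12.6534 = 60.45

60.45 dB


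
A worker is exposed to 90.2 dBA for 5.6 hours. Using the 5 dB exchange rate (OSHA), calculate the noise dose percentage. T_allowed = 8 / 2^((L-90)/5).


Given values:
  L = 90.2 dBA, T = 5.6 hours
Formula: T_allowed = 8 / 2^((L - 90) / 5)
Compute exponent: (90.2 - 90) / 5 = 0.04
Compute 2^(0.04) = 1.028114
T_allowed = 8 / 1.028114 = 7.781238 hours
Dose = (T / T_allowed) * 100
Dose = (5.6 / 7.781238) * 100 = 71.97

71.97 %


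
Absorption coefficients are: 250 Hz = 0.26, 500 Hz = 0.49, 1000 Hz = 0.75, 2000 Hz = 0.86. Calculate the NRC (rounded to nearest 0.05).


Given values:
  a_250 = 0.26, a_500 = 0.49
  a_1000 = 0.75, a_2000 = 0.86
Formula: NRC = (a250 + a500 + a1000 + a2000) / 4
Sum = 0.26 + 0.49 + 0.75 + 0.86 = 2.36
NRC = 2.36 / 4 = 0.59
Rounded to nearest 0.05: 0.6

0.6


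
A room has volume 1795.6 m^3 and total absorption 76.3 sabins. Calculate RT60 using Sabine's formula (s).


Given values:
  V = 1795.6 m^3
  A = 76.3 sabins
Formula: RT60 = 0.161 * V / A
Numerator: 0.161 * 1795.6 = 289.0916
RT60 = 289.0916 / 76.3 = 3.789

3.789 s


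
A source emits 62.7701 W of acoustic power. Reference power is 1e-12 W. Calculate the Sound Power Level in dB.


Given values:
  W = 62.7701 W
  W_ref = 1e-12 W
Formula: SWL = 10 * log10(W / W_ref)
Compute ratio: W / W_ref = 62770100000000
Compute log10: log10(62770100000000) = 13.797753
Multiply: SWL = 10 * 13.797753 = 137.98

137.98 dB


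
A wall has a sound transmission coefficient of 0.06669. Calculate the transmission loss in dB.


Given values:
  tau = 0.06669
Formula: TL = 10 * log10(1 / tau)
Compute 1 / tau = 1 / 0.06669 = 14.9948
Compute log10(14.9948) = 1.175941
TL = 10 * 1.175941 = 11.76

11.76 dB


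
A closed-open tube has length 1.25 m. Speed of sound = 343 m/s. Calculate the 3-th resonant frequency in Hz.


Given values:
  Tube type: closed-open, L = 1.25 m, c = 343 m/s, n = 3
Formula: f_n = (2n - 1) * c / (4 * L)
Compute 2n - 1 = 2*3 - 1 = 5
Compute 4 * L = 4 * 1.25 = 5.0
f = 5 * 343 / 5.0
f = 343.0

343.0 Hz


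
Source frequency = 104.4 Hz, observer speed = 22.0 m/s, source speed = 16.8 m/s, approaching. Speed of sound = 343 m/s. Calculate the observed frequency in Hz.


Given values:
  f_s = 104.4 Hz, v_o = 22.0 m/s, v_s = 16.8 m/s
  Direction: approaching
Formula: f_o = f_s * (c + v_o) / (c - v_s)
Numerator: c + v_o = 343 + 22.0 = 365.0
Denominator: c - v_s = 343 - 16.8 = 326.2
f_o = 104.4 * 365.0 / 326.2 = 116.82

116.82 Hz


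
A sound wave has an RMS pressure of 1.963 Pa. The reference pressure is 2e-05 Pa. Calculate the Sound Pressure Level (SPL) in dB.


Given values:
  p = 1.963 Pa
  p_ref = 2e-05 Pa
Formula: SPL = 20 * log10(p / p_ref)
Compute ratio: p / p_ref = 1.963 / 2e-05 = 98150
Compute log10: log10(98150) = 4.99189
Multiply: SPL = 20 * 4.99189 = 99.84

99.84 dB


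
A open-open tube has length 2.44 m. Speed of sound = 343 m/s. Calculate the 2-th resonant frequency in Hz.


Given values:
  Tube type: open-open, L = 2.44 m, c = 343 m/s, n = 2
Formula: f_n = n * c / (2 * L)
Compute 2 * L = 2 * 2.44 = 4.88
f = 2 * 343 / 4.88
f = 140.57

140.57 Hz


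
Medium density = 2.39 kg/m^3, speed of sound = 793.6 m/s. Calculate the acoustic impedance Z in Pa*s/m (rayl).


Given values:
  rho = 2.39 kg/m^3
  c = 793.6 m/s
Formula: Z = rho * c
Z = 2.39 * 793.6
Z = 1896.7

1896.7 rayl


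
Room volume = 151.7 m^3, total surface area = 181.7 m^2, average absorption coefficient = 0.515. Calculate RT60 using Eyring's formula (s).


Given values:
  V = 151.7 m^3, S = 181.7 m^2, alpha = 0.515
Formula: RT60 = 0.161 * V / (-S * ln(1 - alpha))
Compute ln(1 - 0.515) = ln(0.485) = -0.723606
Denominator: -181.7 * -0.723606 = 131.4792
Numerator: 0.161 * 151.7 = 24.4237
RT60 = 24.4237 / 131.4792 = 0.186

0.186 s


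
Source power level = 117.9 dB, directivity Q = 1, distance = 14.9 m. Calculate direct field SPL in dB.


Given values:
  Lw = 117.9 dB, Q = 1, r = 14.9 m
Formula: SPL = Lw + 10 * log10(Q / (4 * pi * r^2))
Compute 4 * pi * r^2 = 4 * pi * 14.9^2 = 2789.8599
Compute Q / denom = 1 / 2789.8599 = 0.00035844
Compute 10 * log10(0.00035844) = -34.4558
SPL = 117.9 + (-34.4558) = 83.44

83.44 dB


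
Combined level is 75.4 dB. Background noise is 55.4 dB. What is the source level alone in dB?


Given values:
  L_total = 75.4 dB, L_bg = 55.4 dB
Formula: L_source = 10 * log10(10^(L_total/10) - 10^(L_bg/10))
Convert to linear:
  10^(75.4/10) = 34673685.0453
  10^(55.4/10) = 346736.8505
Difference: 34673685.0453 - 346736.8505 = 34326948.1948
L_source = 10 * log10(34326948.1948) = 75.36

75.36 dB


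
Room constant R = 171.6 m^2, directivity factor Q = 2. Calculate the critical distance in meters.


Given values:
  R = 171.6 m^2, Q = 2
Formula: d_c = 0.141 * sqrt(Q * R)
Compute Q * R = 2 * 171.6 = 343.2
Compute sqrt(343.2) = 18.5257
d_c = 0.141 * 18.5257 = 2.612

2.612 m


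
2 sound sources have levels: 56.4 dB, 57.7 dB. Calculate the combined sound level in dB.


Formula: L_total = 10 * log10( sum(10^(Li/10)) )
  Source 1: 10^(56.4/10) = 436515.8322
  Source 2: 10^(57.7/10) = 588843.6554
Sum of linear values = 1025359.4876
L_total = 10 * log10(1025359.4876) = 60.11

60.11 dB


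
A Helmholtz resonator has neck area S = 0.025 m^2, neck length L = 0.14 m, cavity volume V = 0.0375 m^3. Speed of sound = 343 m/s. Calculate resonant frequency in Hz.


Given values:
  S = 0.025 m^2, L = 0.14 m, V = 0.0375 m^3, c = 343 m/s
Formula: f = (c / (2*pi)) * sqrt(S / (V * L))
Compute V * L = 0.0375 * 0.14 = 0.00525
Compute S / (V * L) = 0.025 / 0.00525 = 4.7619
Compute sqrt(4.7619) = 2.182178
Compute c / (2*pi) = 343 / 6.283185 = 54.590148
f = 54.590148 * 2.182178 = 119.13

119.13 Hz


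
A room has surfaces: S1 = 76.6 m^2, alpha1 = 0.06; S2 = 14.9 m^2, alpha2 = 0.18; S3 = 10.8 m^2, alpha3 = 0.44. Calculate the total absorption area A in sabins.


Given surfaces:
  Surface 1: 76.6 * 0.06 = 4.596
  Surface 2: 14.9 * 0.18 = 2.682
  Surface 3: 10.8 * 0.44 = 4.752
Formula: A = sum(Si * alpha_i)
A = 4.596 + 2.682 + 4.752
A = 12.03

12.03 sabins


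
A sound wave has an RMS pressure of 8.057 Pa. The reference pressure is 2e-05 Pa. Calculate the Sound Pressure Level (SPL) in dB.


Given values:
  p = 8.057 Pa
  p_ref = 2e-05 Pa
Formula: SPL = 20 * log10(p / p_ref)
Compute ratio: p / p_ref = 8.057 / 2e-05 = 402850
Compute log10: log10(402850) = 5.605143
Multiply: SPL = 20 * 5.605143 = 112.1

112.1 dB


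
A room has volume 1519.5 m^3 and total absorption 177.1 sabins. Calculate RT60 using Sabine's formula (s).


Given values:
  V = 1519.5 m^3
  A = 177.1 sabins
Formula: RT60 = 0.161 * V / A
Numerator: 0.161 * 1519.5 = 244.6395
RT60 = 244.6395 / 177.1 = 1.381

1.381 s


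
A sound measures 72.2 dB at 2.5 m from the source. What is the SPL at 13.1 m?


Given values:
  SPL1 = 72.2 dB, r1 = 2.5 m, r2 = 13.1 m
Formula: SPL2 = SPL1 - 20 * log10(r2 / r1)
Compute ratio: r2 / r1 = 13.1 / 2.5 = 5.24
Compute log10: log10(5.24) = 0.719331
Compute drop: 20 * 0.719331 = 14.3866
SPL2 = 72.2 - 14.3866 = 57.81

57.81 dB


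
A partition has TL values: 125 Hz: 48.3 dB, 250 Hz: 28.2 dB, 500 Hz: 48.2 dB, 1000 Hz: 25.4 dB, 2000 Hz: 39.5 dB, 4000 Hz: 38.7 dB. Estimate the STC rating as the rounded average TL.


Given TL values at each frequency:
  125 Hz: 48.3 dB
  250 Hz: 28.2 dB
  500 Hz: 48.2 dB
  1000 Hz: 25.4 dB
  2000 Hz: 39.5 dB
  4000 Hz: 38.7 dB
Formula: STC ~ round(average of TL values)
Sum = 48.3 + 28.2 + 48.2 + 25.4 + 39.5 + 38.7 = 228.3
Average = 228.3 / 6 = 38.05
Rounded: 38

38


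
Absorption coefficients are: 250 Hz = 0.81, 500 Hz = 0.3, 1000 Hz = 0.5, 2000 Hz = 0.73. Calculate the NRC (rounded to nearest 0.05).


Given values:
  a_250 = 0.81, a_500 = 0.3
  a_1000 = 0.5, a_2000 = 0.73
Formula: NRC = (a250 + a500 + a1000 + a2000) / 4
Sum = 0.81 + 0.3 + 0.5 + 0.73 = 2.34
NRC = 2.34 / 4 = 0.585
Rounded to nearest 0.05: 0.6

0.6


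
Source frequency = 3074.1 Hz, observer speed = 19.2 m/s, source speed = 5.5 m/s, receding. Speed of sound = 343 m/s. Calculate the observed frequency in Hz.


Given values:
  f_s = 3074.1 Hz, v_o = 19.2 m/s, v_s = 5.5 m/s
  Direction: receding
Formula: f_o = f_s * (c - v_o) / (c + v_s)
Numerator: c - v_o = 343 - 19.2 = 323.8
Denominator: c + v_s = 343 + 5.5 = 348.5
f_o = 3074.1 * 323.8 / 348.5 = 2856.22

2856.22 Hz


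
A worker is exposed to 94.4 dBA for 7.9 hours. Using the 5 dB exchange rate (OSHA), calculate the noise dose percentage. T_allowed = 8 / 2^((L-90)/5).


Given values:
  L = 94.4 dBA, T = 7.9 hours
Formula: T_allowed = 8 / 2^((L - 90) / 5)
Compute exponent: (94.4 - 90) / 5 = 0.88
Compute 2^(0.88) = 1.840375
T_allowed = 8 / 1.840375 = 4.34694 hours
Dose = (T / T_allowed) * 100
Dose = (7.9 / 4.34694) * 100 = 181.74

181.74 %


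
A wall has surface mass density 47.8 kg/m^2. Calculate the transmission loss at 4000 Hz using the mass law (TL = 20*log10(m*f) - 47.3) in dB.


Given values:
  m = 47.8 kg/m^2, f = 4000 Hz
Formula: TL = 20 * log10(m * f) - 47.3
Compute m * f = 47.8 * 4000 = 191200.0
Compute log10(191200.0) = 5.281488
Compute 20 * 5.281488 = 105.6298
TL = 105.6298 - 47.3 = 58.33

58.33 dB


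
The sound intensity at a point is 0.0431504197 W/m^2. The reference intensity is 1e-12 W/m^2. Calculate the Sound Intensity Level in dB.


Given values:
  I = 0.0431504197 W/m^2
  I_ref = 1e-12 W/m^2
Formula: SIL = 10 * log10(I / I_ref)
Compute ratio: I / I_ref = 43150419700
Compute log10: log10(43150419700) = 10.634985
Multiply: SIL = 10 * 10.634985 = 106.35

106.35 dB


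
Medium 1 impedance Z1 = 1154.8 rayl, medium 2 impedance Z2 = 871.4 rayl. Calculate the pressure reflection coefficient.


Given values:
  Z1 = 1154.8 rayl, Z2 = 871.4 rayl
Formula: R = (Z2 - Z1) / (Z2 + Z1)
Numerator: Z2 - Z1 = 871.4 - 1154.8 = -283.4
Denominator: Z2 + Z1 = 871.4 + 1154.8 = 2026.2
R = -283.4 / 2026.2 = -0.1399

-0.1399


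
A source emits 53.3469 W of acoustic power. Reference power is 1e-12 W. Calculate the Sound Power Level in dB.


Given values:
  W = 53.3469 W
  W_ref = 1e-12 W
Formula: SWL = 10 * log10(W / W_ref)
Compute ratio: W / W_ref = 53346900000000
Compute log10: log10(53346900000000) = 13.727109
Multiply: SWL = 10 * 13.727109 = 137.27

137.27 dB


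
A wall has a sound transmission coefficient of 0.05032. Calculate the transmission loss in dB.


Given values:
  tau = 0.05032
Formula: TL = 10 * log10(1 / tau)
Compute 1 / tau = 1 / 0.05032 = 19.8728
Compute log10(19.8728) = 1.298259
TL = 10 * 1.298259 = 12.98

12.98 dB


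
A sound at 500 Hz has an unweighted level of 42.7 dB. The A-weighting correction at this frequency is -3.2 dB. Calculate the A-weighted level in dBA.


Given values:
  SPL = 42.7 dB
  A-weighting at 500 Hz = -3.2 dB
Formula: L_A = SPL + A_weight
L_A = 42.7 + (-3.2)
L_A = 39.5

39.5 dBA


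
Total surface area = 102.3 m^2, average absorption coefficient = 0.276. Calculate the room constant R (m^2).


Given values:
  S = 102.3 m^2, alpha = 0.276
Formula: R = S * alpha / (1 - alpha)
Numerator: 102.3 * 0.276 = 28.2348
Denominator: 1 - 0.276 = 0.724
R = 28.2348 / 0.724 = 39.0

39.0 m^2


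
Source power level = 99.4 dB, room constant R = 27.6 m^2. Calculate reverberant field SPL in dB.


Given values:
  Lw = 99.4 dB, R = 27.6 m^2
Formula: SPL = Lw + 10 * log10(4 / R)
Compute 4 / R = 4 / 27.6 = 0.144928
Compute 10 * log10(0.144928) = -8.3885
SPL = 99.4 + (-8.3885) = 91.01

91.01 dB


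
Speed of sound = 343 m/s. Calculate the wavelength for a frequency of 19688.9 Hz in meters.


Given values:
  c = 343 m/s, f = 19688.9 Hz
Formula: lambda = c / f
lambda = 343 / 19688.9
lambda = 0.0174

0.0174 m


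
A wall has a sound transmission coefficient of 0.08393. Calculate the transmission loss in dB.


Given values:
  tau = 0.08393
Formula: TL = 10 * log10(1 / tau)
Compute 1 / tau = 1 / 0.08393 = 11.9147
Compute log10(11.9147) = 1.076083
TL = 10 * 1.076083 = 10.76

10.76 dB


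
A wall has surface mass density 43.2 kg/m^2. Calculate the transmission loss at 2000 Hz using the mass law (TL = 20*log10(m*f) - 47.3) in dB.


Given values:
  m = 43.2 kg/m^2, f = 2000 Hz
Formula: TL = 20 * log10(m * f) - 47.3
Compute m * f = 43.2 * 2000 = 86400.0
Compute log10(86400.0) = 4.936514
Compute 20 * 4.936514 = 98.7303
TL = 98.7303 - 47.3 = 51.43

51.43 dB


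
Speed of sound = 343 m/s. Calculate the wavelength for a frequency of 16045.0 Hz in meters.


Given values:
  c = 343 m/s, f = 16045.0 Hz
Formula: lambda = c / f
lambda = 343 / 16045.0
lambda = 0.0214

0.0214 m


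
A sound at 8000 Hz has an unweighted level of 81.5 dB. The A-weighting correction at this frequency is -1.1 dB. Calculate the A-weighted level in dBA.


Given values:
  SPL = 81.5 dB
  A-weighting at 8000 Hz = -1.1 dB
Formula: L_A = SPL + A_weight
L_A = 81.5 + (-1.1)
L_A = 80.4

80.4 dBA


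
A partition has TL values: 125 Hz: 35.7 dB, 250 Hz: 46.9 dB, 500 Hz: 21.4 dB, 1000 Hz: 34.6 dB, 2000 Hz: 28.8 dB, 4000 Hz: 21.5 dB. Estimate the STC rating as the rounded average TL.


Given TL values at each frequency:
  125 Hz: 35.7 dB
  250 Hz: 46.9 dB
  500 Hz: 21.4 dB
  1000 Hz: 34.6 dB
  2000 Hz: 28.8 dB
  4000 Hz: 21.5 dB
Formula: STC ~ round(average of TL values)
Sum = 35.7 + 46.9 + 21.4 + 34.6 + 28.8 + 21.5 = 188.9
Average = 188.9 / 6 = 31.48
Rounded: 31

31


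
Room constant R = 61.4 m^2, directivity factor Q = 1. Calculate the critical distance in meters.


Given values:
  R = 61.4 m^2, Q = 1
Formula: d_c = 0.141 * sqrt(Q * R)
Compute Q * R = 1 * 61.4 = 61.4
Compute sqrt(61.4) = 7.8358
d_c = 0.141 * 7.8358 = 1.105

1.105 m


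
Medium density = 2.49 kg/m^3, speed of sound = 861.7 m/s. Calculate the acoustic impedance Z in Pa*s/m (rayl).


Given values:
  rho = 2.49 kg/m^3
  c = 861.7 m/s
Formula: Z = rho * c
Z = 2.49 * 861.7
Z = 2145.63

2145.63 rayl


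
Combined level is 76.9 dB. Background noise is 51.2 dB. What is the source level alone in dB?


Given values:
  L_total = 76.9 dB, L_bg = 51.2 dB
Formula: L_source = 10 * log10(10^(L_total/10) - 10^(L_bg/10))
Convert to linear:
  10^(76.9/10) = 48977881.9368
  10^(51.2/10) = 131825.6739
Difference: 48977881.9368 - 131825.6739 = 48846056.2629
L_source = 10 * log10(48846056.2629) = 76.89

76.89 dB


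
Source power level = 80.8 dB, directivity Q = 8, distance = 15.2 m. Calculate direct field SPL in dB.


Given values:
  Lw = 80.8 dB, Q = 8, r = 15.2 m
Formula: SPL = Lw + 10 * log10(Q / (4 * pi * r^2))
Compute 4 * pi * r^2 = 4 * pi * 15.2^2 = 2903.3343
Compute Q / denom = 8 / 2903.3343 = 0.00275545
Compute 10 * log10(0.00275545) = -25.5981
SPL = 80.8 + (-25.5981) = 55.2

55.2 dB


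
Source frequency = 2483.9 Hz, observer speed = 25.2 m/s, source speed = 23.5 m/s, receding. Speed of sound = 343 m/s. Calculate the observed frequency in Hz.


Given values:
  f_s = 2483.9 Hz, v_o = 25.2 m/s, v_s = 23.5 m/s
  Direction: receding
Formula: f_o = f_s * (c - v_o) / (c + v_s)
Numerator: c - v_o = 343 - 25.2 = 317.8
Denominator: c + v_s = 343 + 23.5 = 366.5
f_o = 2483.9 * 317.8 / 366.5 = 2153.84

2153.84 Hz


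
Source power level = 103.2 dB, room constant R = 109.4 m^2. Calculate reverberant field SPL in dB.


Given values:
  Lw = 103.2 dB, R = 109.4 m^2
Formula: SPL = Lw + 10 * log10(4 / R)
Compute 4 / R = 4 / 109.4 = 0.036563
Compute 10 * log10(0.036563) = -14.3696
SPL = 103.2 + (-14.3696) = 88.83

88.83 dB


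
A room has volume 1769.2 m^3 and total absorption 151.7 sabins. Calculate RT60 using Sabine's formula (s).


Given values:
  V = 1769.2 m^3
  A = 151.7 sabins
Formula: RT60 = 0.161 * V / A
Numerator: 0.161 * 1769.2 = 284.8412
RT60 = 284.8412 / 151.7 = 1.878

1.878 s


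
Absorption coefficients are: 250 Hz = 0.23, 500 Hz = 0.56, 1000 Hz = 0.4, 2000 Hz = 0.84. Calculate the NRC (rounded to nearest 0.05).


Given values:
  a_250 = 0.23, a_500 = 0.56
  a_1000 = 0.4, a_2000 = 0.84
Formula: NRC = (a250 + a500 + a1000 + a2000) / 4
Sum = 0.23 + 0.56 + 0.4 + 0.84 = 2.03
NRC = 2.03 / 4 = 0.5075
Rounded to nearest 0.05: 0.5

0.5


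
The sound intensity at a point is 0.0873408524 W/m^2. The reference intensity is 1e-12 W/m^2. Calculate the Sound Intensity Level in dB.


Given values:
  I = 0.0873408524 W/m^2
  I_ref = 1e-12 W/m^2
Formula: SIL = 10 * log10(I / I_ref)
Compute ratio: I / I_ref = 87340852400
Compute log10: log10(87340852400) = 10.941217
Multiply: SIL = 10 * 10.941217 = 109.41

109.41 dB


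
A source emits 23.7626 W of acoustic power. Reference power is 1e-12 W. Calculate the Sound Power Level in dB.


Given values:
  W = 23.7626 W
  W_ref = 1e-12 W
Formula: SWL = 10 * log10(W / W_ref)
Compute ratio: W / W_ref = 23762600000000
Compute log10: log10(23762600000000) = 13.375894
Multiply: SWL = 10 * 13.375894 = 133.76

133.76 dB


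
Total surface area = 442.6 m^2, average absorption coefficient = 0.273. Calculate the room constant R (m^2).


Given values:
  S = 442.6 m^2, alpha = 0.273
Formula: R = S * alpha / (1 - alpha)
Numerator: 442.6 * 0.273 = 120.8298
Denominator: 1 - 0.273 = 0.727
R = 120.8298 / 0.727 = 166.2

166.2 m^2


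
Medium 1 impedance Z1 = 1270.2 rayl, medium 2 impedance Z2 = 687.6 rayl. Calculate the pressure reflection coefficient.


Given values:
  Z1 = 1270.2 rayl, Z2 = 687.6 rayl
Formula: R = (Z2 - Z1) / (Z2 + Z1)
Numerator: Z2 - Z1 = 687.6 - 1270.2 = -582.6
Denominator: Z2 + Z1 = 687.6 + 1270.2 = 1957.8
R = -582.6 / 1957.8 = -0.2976

-0.2976


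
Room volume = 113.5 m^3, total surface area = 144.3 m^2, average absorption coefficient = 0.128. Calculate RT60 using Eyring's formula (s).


Given values:
  V = 113.5 m^3, S = 144.3 m^2, alpha = 0.128
Formula: RT60 = 0.161 * V / (-S * ln(1 - alpha))
Compute ln(1 - 0.128) = ln(0.872) = -0.136966
Denominator: -144.3 * -0.136966 = 19.7642
Numerator: 0.161 * 113.5 = 18.2735
RT60 = 18.2735 / 19.7642 = 0.925

0.925 s


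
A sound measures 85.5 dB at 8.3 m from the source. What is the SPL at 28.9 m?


Given values:
  SPL1 = 85.5 dB, r1 = 8.3 m, r2 = 28.9 m
Formula: SPL2 = SPL1 - 20 * log10(r2 / r1)
Compute ratio: r2 / r1 = 28.9 / 8.3 = 3.4819
Compute log10: log10(3.4819) = 0.541816
Compute drop: 20 * 0.541816 = 10.8363
SPL2 = 85.5 - 10.8363 = 74.66

74.66 dB


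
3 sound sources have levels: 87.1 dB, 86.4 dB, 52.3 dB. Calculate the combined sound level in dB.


Formula: L_total = 10 * log10( sum(10^(Li/10)) )
  Source 1: 10^(87.1/10) = 512861383.9914
  Source 2: 10^(86.4/10) = 436515832.2402
  Source 3: 10^(52.3/10) = 169824.3652
Sum of linear values = 949547040.5968
L_total = 10 * log10(949547040.5968) = 89.78

89.78 dB


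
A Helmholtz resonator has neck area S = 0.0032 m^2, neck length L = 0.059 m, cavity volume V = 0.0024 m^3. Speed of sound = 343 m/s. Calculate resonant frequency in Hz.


Given values:
  S = 0.0032 m^2, L = 0.059 m, V = 0.0024 m^3, c = 343 m/s
Formula: f = (c / (2*pi)) * sqrt(S / (V * L))
Compute V * L = 0.0024 * 0.059 = 0.0001416
Compute S / (V * L) = 0.0032 / 0.0001416 = 22.5989
Compute sqrt(22.5989) = 4.75383
Compute c / (2*pi) = 343 / 6.283185 = 54.590148
f = 54.590148 * 4.75383 = 259.51

259.51 Hz


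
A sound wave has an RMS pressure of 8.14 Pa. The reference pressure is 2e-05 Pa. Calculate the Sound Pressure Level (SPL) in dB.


Given values:
  p = 8.14 Pa
  p_ref = 2e-05 Pa
Formula: SPL = 20 * log10(p / p_ref)
Compute ratio: p / p_ref = 8.14 / 2e-05 = 407000
Compute log10: log10(407000) = 5.609594
Multiply: SPL = 20 * 5.609594 = 112.19

112.19 dB


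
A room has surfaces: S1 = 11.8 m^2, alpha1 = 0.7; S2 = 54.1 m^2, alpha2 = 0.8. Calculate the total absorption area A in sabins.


Given surfaces:
  Surface 1: 11.8 * 0.7 = 8.26
  Surface 2: 54.1 * 0.8 = 43.28
Formula: A = sum(Si * alpha_i)
A = 8.26 + 43.28
A = 51.54

51.54 sabins


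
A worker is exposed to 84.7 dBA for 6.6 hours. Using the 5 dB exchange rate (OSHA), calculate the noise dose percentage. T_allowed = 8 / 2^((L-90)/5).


Given values:
  L = 84.7 dBA, T = 6.6 hours
Formula: T_allowed = 8 / 2^((L - 90) / 5)
Compute exponent: (84.7 - 90) / 5 = -1.06
Compute 2^(-1.06) = 0.479632
T_allowed = 8 / 0.479632 = 16.679454 hours
Dose = (T / T_allowed) * 100
Dose = (6.6 / 16.679454) * 100 = 39.57

39.57 %


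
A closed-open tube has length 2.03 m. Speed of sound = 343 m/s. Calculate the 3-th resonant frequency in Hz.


Given values:
  Tube type: closed-open, L = 2.03 m, c = 343 m/s, n = 3
Formula: f_n = (2n - 1) * c / (4 * L)
Compute 2n - 1 = 2*3 - 1 = 5
Compute 4 * L = 4 * 2.03 = 8.12
f = 5 * 343 / 8.12
f = 211.21

211.21 Hz


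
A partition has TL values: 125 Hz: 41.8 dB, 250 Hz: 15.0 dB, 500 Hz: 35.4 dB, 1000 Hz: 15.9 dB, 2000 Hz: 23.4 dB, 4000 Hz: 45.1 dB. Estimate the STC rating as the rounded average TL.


Given TL values at each frequency:
  125 Hz: 41.8 dB
  250 Hz: 15.0 dB
  500 Hz: 35.4 dB
  1000 Hz: 15.9 dB
  2000 Hz: 23.4 dB
  4000 Hz: 45.1 dB
Formula: STC ~ round(average of TL values)
Sum = 41.8 + 15.0 + 35.4 + 15.9 + 23.4 + 45.1 = 176.6
Average = 176.6 / 6 = 29.43
Rounded: 29

29


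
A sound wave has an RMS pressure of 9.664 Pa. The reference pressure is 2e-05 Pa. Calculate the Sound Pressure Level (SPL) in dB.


Given values:
  p = 9.664 Pa
  p_ref = 2e-05 Pa
Formula: SPL = 20 * log10(p / p_ref)
Compute ratio: p / p_ref = 9.664 / 2e-05 = 483200
Compute log10: log10(483200) = 5.684127
Multiply: SPL = 20 * 5.684127 = 113.68

113.68 dB


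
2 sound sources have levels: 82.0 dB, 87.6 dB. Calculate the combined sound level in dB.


Formula: L_total = 10 * log10( sum(10^(Li/10)) )
  Source 1: 10^(82.0/10) = 158489319.2461
  Source 2: 10^(87.6/10) = 575439937.3372
Sum of linear values = 733929256.5833
L_total = 10 * log10(733929256.5833) = 88.66

88.66 dB


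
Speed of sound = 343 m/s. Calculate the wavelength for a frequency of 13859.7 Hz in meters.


Given values:
  c = 343 m/s, f = 13859.7 Hz
Formula: lambda = c / f
lambda = 343 / 13859.7
lambda = 0.0247

0.0247 m


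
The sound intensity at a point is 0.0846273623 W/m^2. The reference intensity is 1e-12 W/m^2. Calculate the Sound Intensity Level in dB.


Given values:
  I = 0.0846273623 W/m^2
  I_ref = 1e-12 W/m^2
Formula: SIL = 10 * log10(I / I_ref)
Compute ratio: I / I_ref = 84627362300
Compute log10: log10(84627362300) = 10.927511
Multiply: SIL = 10 * 10.927511 = 109.28

109.28 dB


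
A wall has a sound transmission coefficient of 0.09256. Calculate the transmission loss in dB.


Given values:
  tau = 0.09256
Formula: TL = 10 * log10(1 / tau)
Compute 1 / tau = 1 / 0.09256 = 10.8038
Compute log10(10.8038) = 1.033577
TL = 10 * 1.033577 = 10.34

10.34 dB


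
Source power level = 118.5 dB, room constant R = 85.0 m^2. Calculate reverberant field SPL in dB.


Given values:
  Lw = 118.5 dB, R = 85.0 m^2
Formula: SPL = Lw + 10 * log10(4 / R)
Compute 4 / R = 4 / 85.0 = 0.047059
Compute 10 * log10(0.047059) = -13.2736
SPL = 118.5 + (-13.2736) = 105.23

105.23 dB


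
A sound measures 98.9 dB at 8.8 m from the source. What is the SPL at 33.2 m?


Given values:
  SPL1 = 98.9 dB, r1 = 8.8 m, r2 = 33.2 m
Formula: SPL2 = SPL1 - 20 * log10(r2 / r1)
Compute ratio: r2 / r1 = 33.2 / 8.8 = 3.7727
Compute log10: log10(3.7727) = 0.576652
Compute drop: 20 * 0.576652 = 11.533
SPL2 = 98.9 - 11.533 = 87.37

87.37 dB


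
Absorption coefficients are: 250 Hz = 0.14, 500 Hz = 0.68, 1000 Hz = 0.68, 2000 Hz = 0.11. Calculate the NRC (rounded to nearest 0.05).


Given values:
  a_250 = 0.14, a_500 = 0.68
  a_1000 = 0.68, a_2000 = 0.11
Formula: NRC = (a250 + a500 + a1000 + a2000) / 4
Sum = 0.14 + 0.68 + 0.68 + 0.11 = 1.61
NRC = 1.61 / 4 = 0.4025
Rounded to nearest 0.05: 0.4

0.4


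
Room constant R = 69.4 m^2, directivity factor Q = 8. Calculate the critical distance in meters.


Given values:
  R = 69.4 m^2, Q = 8
Formula: d_c = 0.141 * sqrt(Q * R)
Compute Q * R = 8 * 69.4 = 555.2
Compute sqrt(555.2) = 23.5627
d_c = 0.141 * 23.5627 = 3.322

3.322 m


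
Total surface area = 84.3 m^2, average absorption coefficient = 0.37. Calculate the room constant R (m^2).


Given values:
  S = 84.3 m^2, alpha = 0.37
Formula: R = S * alpha / (1 - alpha)
Numerator: 84.3 * 0.37 = 31.191
Denominator: 1 - 0.37 = 0.63
R = 31.191 / 0.63 = 49.51

49.51 m^2


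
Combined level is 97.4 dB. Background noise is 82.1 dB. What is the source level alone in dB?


Given values:
  L_total = 97.4 dB, L_bg = 82.1 dB
Formula: L_source = 10 * log10(10^(L_total/10) - 10^(L_bg/10))
Convert to linear:
  10^(97.4/10) = 5495408738.5762
  10^(82.1/10) = 162181009.7359
Difference: 5495408738.5762 - 162181009.7359 = 5333227728.8403
L_source = 10 * log10(5333227728.8403) = 97.27

97.27 dB


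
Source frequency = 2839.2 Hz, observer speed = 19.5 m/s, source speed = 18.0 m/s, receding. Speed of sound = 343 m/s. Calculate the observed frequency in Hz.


Given values:
  f_s = 2839.2 Hz, v_o = 19.5 m/s, v_s = 18.0 m/s
  Direction: receding
Formula: f_o = f_s * (c - v_o) / (c + v_s)
Numerator: c - v_o = 343 - 19.5 = 323.5
Denominator: c + v_s = 343 + 18.0 = 361.0
f_o = 2839.2 * 323.5 / 361.0 = 2544.27

2544.27 Hz


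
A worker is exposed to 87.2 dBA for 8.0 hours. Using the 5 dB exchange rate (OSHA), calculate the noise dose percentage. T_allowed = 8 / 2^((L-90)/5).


Given values:
  L = 87.2 dBA, T = 8.0 hours
Formula: T_allowed = 8 / 2^((L - 90) / 5)
Compute exponent: (87.2 - 90) / 5 = -0.56
Compute 2^(-0.56) = 0.678302
T_allowed = 8 / 0.678302 = 11.794157 hours
Dose = (T / T_allowed) * 100
Dose = (8.0 / 11.794157) * 100 = 67.83

67.83 %


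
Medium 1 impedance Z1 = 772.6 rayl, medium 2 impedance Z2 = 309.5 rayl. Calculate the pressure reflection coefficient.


Given values:
  Z1 = 772.6 rayl, Z2 = 309.5 rayl
Formula: R = (Z2 - Z1) / (Z2 + Z1)
Numerator: Z2 - Z1 = 309.5 - 772.6 = -463.1
Denominator: Z2 + Z1 = 309.5 + 772.6 = 1082.1
R = -463.1 / 1082.1 = -0.428

-0.428


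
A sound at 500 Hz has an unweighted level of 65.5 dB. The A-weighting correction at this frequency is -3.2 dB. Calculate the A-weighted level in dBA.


Given values:
  SPL = 65.5 dB
  A-weighting at 500 Hz = -3.2 dB
Formula: L_A = SPL + A_weight
L_A = 65.5 + (-3.2)
L_A = 62.3

62.3 dBA


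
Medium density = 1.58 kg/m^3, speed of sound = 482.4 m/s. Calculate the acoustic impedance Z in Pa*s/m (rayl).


Given values:
  rho = 1.58 kg/m^3
  c = 482.4 m/s
Formula: Z = rho * c
Z = 1.58 * 482.4
Z = 762.19

762.19 rayl


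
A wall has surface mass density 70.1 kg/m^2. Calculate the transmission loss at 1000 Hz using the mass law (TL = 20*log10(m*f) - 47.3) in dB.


Given values:
  m = 70.1 kg/m^2, f = 1000 Hz
Formula: TL = 20 * log10(m * f) - 47.3
Compute m * f = 70.1 * 1000 = 70100.0
Compute log10(70100.0) = 4.845718
Compute 20 * 4.845718 = 96.9144
TL = 96.9144 - 47.3 = 49.61

49.61 dB


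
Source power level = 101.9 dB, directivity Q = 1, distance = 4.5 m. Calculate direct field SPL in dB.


Given values:
  Lw = 101.9 dB, Q = 1, r = 4.5 m
Formula: SPL = Lw + 10 * log10(Q / (4 * pi * r^2))
Compute 4 * pi * r^2 = 4 * pi * 4.5^2 = 254.469
Compute Q / denom = 1 / 254.469 = 0.00392975
Compute 10 * log10(0.00392975) = -24.0564
SPL = 101.9 + (-24.0564) = 77.84

77.84 dB


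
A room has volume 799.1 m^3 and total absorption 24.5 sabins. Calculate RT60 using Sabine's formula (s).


Given values:
  V = 799.1 m^3
  A = 24.5 sabins
Formula: RT60 = 0.161 * V / A
Numerator: 0.161 * 799.1 = 128.6551
RT60 = 128.6551 / 24.5 = 5.251

5.251 s


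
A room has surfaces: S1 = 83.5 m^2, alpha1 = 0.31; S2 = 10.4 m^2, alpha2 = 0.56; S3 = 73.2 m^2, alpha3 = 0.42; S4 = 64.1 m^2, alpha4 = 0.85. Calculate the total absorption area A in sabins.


Given surfaces:
  Surface 1: 83.5 * 0.31 = 25.885
  Surface 2: 10.4 * 0.56 = 5.824
  Surface 3: 73.2 * 0.42 = 30.744
  Surface 4: 64.1 * 0.85 = 54.485
Formula: A = sum(Si * alpha_i)
A = 25.885 + 5.824 + 30.744 + 54.485
A = 116.94

116.94 sabins


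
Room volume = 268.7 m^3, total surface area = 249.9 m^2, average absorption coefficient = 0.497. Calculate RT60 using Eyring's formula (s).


Given values:
  V = 268.7 m^3, S = 249.9 m^2, alpha = 0.497
Formula: RT60 = 0.161 * V / (-S * ln(1 - alpha))
Compute ln(1 - 0.497) = ln(0.503) = -0.687165
Denominator: -249.9 * -0.687165 = 171.7225
Numerator: 0.161 * 268.7 = 43.2607
RT60 = 43.2607 / 171.7225 = 0.252

0.252 s


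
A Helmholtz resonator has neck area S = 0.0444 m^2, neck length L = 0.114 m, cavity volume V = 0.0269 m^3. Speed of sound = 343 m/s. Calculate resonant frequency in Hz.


Given values:
  S = 0.0444 m^2, L = 0.114 m, V = 0.0269 m^3, c = 343 m/s
Formula: f = (c / (2*pi)) * sqrt(S / (V * L))
Compute V * L = 0.0269 * 0.114 = 0.0030666
Compute S / (V * L) = 0.0444 / 0.0030666 = 14.4786
Compute sqrt(14.4786) = 3.805076
Compute c / (2*pi) = 343 / 6.283185 = 54.590148
f = 54.590148 * 3.805076 = 207.72

207.72 Hz


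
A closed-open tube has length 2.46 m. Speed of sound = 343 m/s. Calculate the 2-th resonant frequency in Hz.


Given values:
  Tube type: closed-open, L = 2.46 m, c = 343 m/s, n = 2
Formula: f_n = (2n - 1) * c / (4 * L)
Compute 2n - 1 = 2*2 - 1 = 3
Compute 4 * L = 4 * 2.46 = 9.84
f = 3 * 343 / 9.84
f = 104.57

104.57 Hz


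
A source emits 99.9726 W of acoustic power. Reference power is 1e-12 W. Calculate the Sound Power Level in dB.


Given values:
  W = 99.9726 W
  W_ref = 1e-12 W
Formula: SWL = 10 * log10(W / W_ref)
Compute ratio: W / W_ref = 99972600000000
Compute log10: log10(99972600000000) = 13.999881
Multiply: SWL = 10 * 13.999881 = 140.0

140.0 dB


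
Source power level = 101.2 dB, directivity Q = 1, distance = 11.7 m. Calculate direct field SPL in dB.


Given values:
  Lw = 101.2 dB, Q = 1, r = 11.7 m
Formula: SPL = Lw + 10 * log10(Q / (4 * pi * r^2))
Compute 4 * pi * r^2 = 4 * pi * 11.7^2 = 1720.2105
Compute Q / denom = 1 / 1720.2105 = 0.00058132
Compute 10 * log10(0.00058132) = -32.3558
SPL = 101.2 + (-32.3558) = 68.84

68.84 dB


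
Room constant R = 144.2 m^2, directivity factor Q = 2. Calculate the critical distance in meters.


Given values:
  R = 144.2 m^2, Q = 2
Formula: d_c = 0.141 * sqrt(Q * R)
Compute Q * R = 2 * 144.2 = 288.4
Compute sqrt(288.4) = 16.9823
d_c = 0.141 * 16.9823 = 2.395

2.395 m


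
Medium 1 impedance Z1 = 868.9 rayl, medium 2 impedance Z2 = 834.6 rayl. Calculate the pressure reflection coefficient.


Given values:
  Z1 = 868.9 rayl, Z2 = 834.6 rayl
Formula: R = (Z2 - Z1) / (Z2 + Z1)
Numerator: Z2 - Z1 = 834.6 - 868.9 = -34.3
Denominator: Z2 + Z1 = 834.6 + 868.9 = 1703.5
R = -34.3 / 1703.5 = -0.0201

-0.0201


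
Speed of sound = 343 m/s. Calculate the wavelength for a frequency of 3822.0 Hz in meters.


Given values:
  c = 343 m/s, f = 3822.0 Hz
Formula: lambda = c / f
lambda = 343 / 3822.0
lambda = 0.0897

0.0897 m


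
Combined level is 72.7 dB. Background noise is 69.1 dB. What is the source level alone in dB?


Given values:
  L_total = 72.7 dB, L_bg = 69.1 dB
Formula: L_source = 10 * log10(10^(L_total/10) - 10^(L_bg/10))
Convert to linear:
  10^(72.7/10) = 18620871.3666
  10^(69.1/10) = 8128305.1616
Difference: 18620871.3666 - 8128305.1616 = 10492566.205
L_source = 10 * log10(10492566.205) = 70.21

70.21 dB


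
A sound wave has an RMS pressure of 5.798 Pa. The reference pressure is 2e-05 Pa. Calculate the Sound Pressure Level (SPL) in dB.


Given values:
  p = 5.798 Pa
  p_ref = 2e-05 Pa
Formula: SPL = 20 * log10(p / p_ref)
Compute ratio: p / p_ref = 5.798 / 2e-05 = 289900
Compute log10: log10(289900) = 5.462248
Multiply: SPL = 20 * 5.462248 = 109.24

109.24 dB


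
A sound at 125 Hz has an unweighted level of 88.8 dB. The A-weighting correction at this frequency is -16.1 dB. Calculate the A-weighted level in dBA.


Given values:
  SPL = 88.8 dB
  A-weighting at 125 Hz = -16.1 dB
Formula: L_A = SPL + A_weight
L_A = 88.8 + (-16.1)
L_A = 72.7

72.7 dBA


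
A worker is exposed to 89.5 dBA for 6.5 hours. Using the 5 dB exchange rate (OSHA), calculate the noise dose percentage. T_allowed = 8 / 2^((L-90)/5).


Given values:
  L = 89.5 dBA, T = 6.5 hours
Formula: T_allowed = 8 / 2^((L - 90) / 5)
Compute exponent: (89.5 - 90) / 5 = -0.1
Compute 2^(-0.1) = 0.933033
T_allowed = 8 / 0.933033 = 8.574188 hours
Dose = (T / T_allowed) * 100
Dose = (6.5 / 8.574188) * 100 = 75.81

75.81 %


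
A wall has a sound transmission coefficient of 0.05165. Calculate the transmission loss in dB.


Given values:
  tau = 0.05165
Formula: TL = 10 * log10(1 / tau)
Compute 1 / tau = 1 / 0.05165 = 19.3611
Compute log10(19.3611) = 1.28693
TL = 10 * 1.28693 = 12.87

12.87 dB


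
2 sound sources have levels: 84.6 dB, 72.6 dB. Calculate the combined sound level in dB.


Formula: L_total = 10 * log10( sum(10^(Li/10)) )
  Source 1: 10^(84.6/10) = 288403150.3127
  Source 2: 10^(72.6/10) = 18197008.5861
Sum of linear values = 306600158.8988
L_total = 10 * log10(306600158.8988) = 84.87

84.87 dB


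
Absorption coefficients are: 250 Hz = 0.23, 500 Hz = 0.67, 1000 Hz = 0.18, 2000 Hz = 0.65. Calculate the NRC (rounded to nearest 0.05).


Given values:
  a_250 = 0.23, a_500 = 0.67
  a_1000 = 0.18, a_2000 = 0.65
Formula: NRC = (a250 + a500 + a1000 + a2000) / 4
Sum = 0.23 + 0.67 + 0.18 + 0.65 = 1.73
NRC = 1.73 / 4 = 0.4325
Rounded to nearest 0.05: 0.45

0.45


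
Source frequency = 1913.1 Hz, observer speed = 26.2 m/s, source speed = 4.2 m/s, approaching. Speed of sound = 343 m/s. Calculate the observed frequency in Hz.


Given values:
  f_s = 1913.1 Hz, v_o = 26.2 m/s, v_s = 4.2 m/s
  Direction: approaching
Formula: f_o = f_s * (c + v_o) / (c - v_s)
Numerator: c + v_o = 343 + 26.2 = 369.2
Denominator: c - v_s = 343 - 4.2 = 338.8
f_o = 1913.1 * 369.2 / 338.8 = 2084.76

2084.76 Hz


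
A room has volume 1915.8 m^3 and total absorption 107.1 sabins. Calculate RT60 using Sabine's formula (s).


Given values:
  V = 1915.8 m^3
  A = 107.1 sabins
Formula: RT60 = 0.161 * V / A
Numerator: 0.161 * 1915.8 = 308.4438
RT60 = 308.4438 / 107.1 = 2.88

2.88 s
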